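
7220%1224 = 1100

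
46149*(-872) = -40241928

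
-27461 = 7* (-3923)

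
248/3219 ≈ 0.0770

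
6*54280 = 325680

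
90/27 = 3 + 1/3 ≈ 3.33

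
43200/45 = 960 = 960.00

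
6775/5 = 1355 = 1355.00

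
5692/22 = 2846/11 ≈ 258.73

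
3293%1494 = 305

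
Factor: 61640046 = 2^1*3^2*13^2*23^1*881^1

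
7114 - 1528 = 5586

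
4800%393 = 84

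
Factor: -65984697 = -1*3^2*7331633^1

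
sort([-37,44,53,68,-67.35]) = [-67.35,-37,44,53,68]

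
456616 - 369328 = 87288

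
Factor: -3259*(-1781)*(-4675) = -1*5^2*11^1*13^1*17^1*137^1*3259^1 = -27135004325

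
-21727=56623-78350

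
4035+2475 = 6510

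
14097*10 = 140970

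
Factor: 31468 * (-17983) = -1 * 2^2 * 7^2 * 367^1 * 7867^1 = -565889044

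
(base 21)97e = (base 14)1710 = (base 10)4130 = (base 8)10042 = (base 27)5hq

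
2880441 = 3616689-736248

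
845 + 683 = 1528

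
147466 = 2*73733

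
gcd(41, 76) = 1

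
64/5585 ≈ 0.0115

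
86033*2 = 172066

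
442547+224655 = 667202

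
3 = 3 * 1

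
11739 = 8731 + 3008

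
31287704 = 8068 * 3878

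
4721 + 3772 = 8493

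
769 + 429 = 1198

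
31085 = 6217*5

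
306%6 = 0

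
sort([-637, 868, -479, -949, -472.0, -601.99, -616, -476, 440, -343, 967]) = [-949, -637, -616, -601.99, -479, -476, -472.0, -343, 440, 868, 967]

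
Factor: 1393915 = 5^1 * 17^1 * 23^2 * 31^1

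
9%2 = 1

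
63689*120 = 7642680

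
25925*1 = 25925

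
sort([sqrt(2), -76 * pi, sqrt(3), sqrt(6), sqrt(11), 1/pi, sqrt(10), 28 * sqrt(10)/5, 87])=[-76 * pi, 1/pi, sqrt(2), sqrt(3), sqrt(6), sqrt(10), sqrt(11), 28 * sqrt(10)/5, 87]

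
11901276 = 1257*9468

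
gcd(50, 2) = 2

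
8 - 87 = -79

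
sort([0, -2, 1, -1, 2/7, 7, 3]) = [-2, -1, 0, 2/7, 1, 3, 7]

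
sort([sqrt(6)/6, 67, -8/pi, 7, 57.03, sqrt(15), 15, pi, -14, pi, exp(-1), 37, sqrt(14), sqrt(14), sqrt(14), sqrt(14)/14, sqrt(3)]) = [-14, -8/pi, sqrt(14)/14, exp(-1), sqrt(6)/6, sqrt(3), pi, pi, sqrt(14), sqrt(14), sqrt(14), sqrt(15), 7, 15, 37, 57.03, 67]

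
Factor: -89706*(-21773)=2^1*3^1*14951^1*21773^1=1953168738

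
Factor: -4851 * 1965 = -1 * 3^3 * 5^1 * 7^2 * 11^1 * 131^1 = -9532215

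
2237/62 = 36 + 5/62 ≈ 36.08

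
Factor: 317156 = 2^2*7^1*47^1*241^1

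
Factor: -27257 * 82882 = -1 * 2^1 * 29^1 * 97^1 * 281^1 * 1429^1 = -2259114674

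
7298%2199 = 701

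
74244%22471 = 6831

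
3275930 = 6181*530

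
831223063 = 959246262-128023199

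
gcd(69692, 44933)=917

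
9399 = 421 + 8978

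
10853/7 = 1550 + 3/7 ≈ 1550.43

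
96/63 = 1 + 11/21≈1.52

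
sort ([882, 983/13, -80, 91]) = [-80, 983/13, 91, 882]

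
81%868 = 81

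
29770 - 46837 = -17067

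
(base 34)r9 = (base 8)1637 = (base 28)153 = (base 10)927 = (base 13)564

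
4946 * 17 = 84082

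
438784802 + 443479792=882264594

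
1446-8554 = -7108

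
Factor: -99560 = -1*2^3*5^1*19^1*131^1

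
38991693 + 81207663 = 120199356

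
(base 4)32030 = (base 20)258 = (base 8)1614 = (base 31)t9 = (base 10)908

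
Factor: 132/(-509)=-1*2^2*3^1*11^1*509^(-1)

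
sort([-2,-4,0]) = [-4,-2,0]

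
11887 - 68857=-56970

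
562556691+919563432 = 1482120123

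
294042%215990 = 78052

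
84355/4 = 21088+3/4 = 21088.75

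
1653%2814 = 1653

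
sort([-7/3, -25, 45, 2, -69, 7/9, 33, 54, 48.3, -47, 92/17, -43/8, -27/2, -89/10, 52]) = [-69, -47, -25, -27/2, -89/10, -43/8, -7/3, 7/9, 2, 92/17, 33, 45, 48.3, 52, 54]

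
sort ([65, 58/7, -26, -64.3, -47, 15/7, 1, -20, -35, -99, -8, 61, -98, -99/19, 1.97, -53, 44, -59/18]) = [-99, -98, -64.3, -53, -47, -35, -26, -20, -8, -99/19, -59/18, 1, 1.97, 15/7, 58/7, 44, 61, 65]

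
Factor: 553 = 7^1*79^1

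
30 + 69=99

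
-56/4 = -14 = -14.00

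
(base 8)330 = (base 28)7k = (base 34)6c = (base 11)187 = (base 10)216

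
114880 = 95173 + 19707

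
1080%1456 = 1080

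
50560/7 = 7222 + 6/7 ≈ 7222.86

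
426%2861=426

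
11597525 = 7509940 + 4087585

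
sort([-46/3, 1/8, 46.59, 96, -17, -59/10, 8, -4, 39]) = [-17, -46/3, -59/10, -4, 1/8, 8, 39, 46.59, 96]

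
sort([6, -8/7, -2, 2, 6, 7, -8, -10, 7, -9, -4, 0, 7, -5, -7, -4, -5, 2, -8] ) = [-10, -9, -8, -8, -7, -5, -5, -4, -4, -2, -8/7, 0, 2, 2, 6, 6, 7, 7, 7] 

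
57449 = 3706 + 53743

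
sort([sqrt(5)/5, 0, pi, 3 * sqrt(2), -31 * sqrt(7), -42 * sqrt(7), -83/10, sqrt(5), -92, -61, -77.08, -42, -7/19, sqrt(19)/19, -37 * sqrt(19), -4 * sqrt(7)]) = [-37 * sqrt(19), -42 * sqrt(7), -92, -31 * sqrt(7), -77.08, -61, -42, -4 * sqrt(7), -83/10, -7/19, 0, sqrt(19)/19, sqrt(5)/5, sqrt(5), pi, 3 * sqrt(2)]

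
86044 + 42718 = 128762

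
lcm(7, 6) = 42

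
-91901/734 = -125 - 151/734 ≈ -125.21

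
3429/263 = 13 + 10/263≈13.04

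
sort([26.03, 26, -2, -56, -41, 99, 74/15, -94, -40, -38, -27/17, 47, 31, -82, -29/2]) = [-94, -82, -56, -41, -40, -38, -29/2, -2, -27/17, 74/15, 26, 26.03, 31, 47, 99]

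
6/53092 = 3/26546 ≈ 0.000113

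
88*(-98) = -8624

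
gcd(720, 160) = 80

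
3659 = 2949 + 710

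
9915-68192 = -58277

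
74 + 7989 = 8063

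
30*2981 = 89430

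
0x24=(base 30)16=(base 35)11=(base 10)36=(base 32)14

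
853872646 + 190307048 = 1044179694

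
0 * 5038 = 0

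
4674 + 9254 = 13928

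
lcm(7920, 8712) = 87120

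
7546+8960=16506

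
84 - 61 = 23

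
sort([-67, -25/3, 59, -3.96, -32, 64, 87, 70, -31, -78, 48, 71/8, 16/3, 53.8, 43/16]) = [-78, -67, -32, -31, -25/3, -3.96, 43/16, 16/3, 71/8, 48, 53.8, 59, 64, 70, 87]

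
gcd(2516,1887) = 629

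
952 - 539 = 413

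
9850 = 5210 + 4640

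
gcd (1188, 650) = 2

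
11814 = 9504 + 2310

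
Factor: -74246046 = -1 * 2^1 * 3^1 * 7^1 * 1767763^1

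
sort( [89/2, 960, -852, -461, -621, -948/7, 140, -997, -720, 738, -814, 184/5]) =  [-997, -852, -814, -720, -621, -461, -948/7, 184/5, 89/2, 140, 738, 960]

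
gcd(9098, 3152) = 2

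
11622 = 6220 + 5402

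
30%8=6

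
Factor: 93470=2^1*5^1*13^1*719^1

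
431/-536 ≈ -0.804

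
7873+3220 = 11093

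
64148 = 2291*28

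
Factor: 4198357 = 4198357^1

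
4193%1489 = 1215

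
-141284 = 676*(-209) 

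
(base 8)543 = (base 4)11203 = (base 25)e5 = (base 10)355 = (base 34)af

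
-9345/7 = -1335 = -1335.00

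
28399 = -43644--72043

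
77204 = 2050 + 75154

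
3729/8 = 466 + 1/8 ≈ 466.13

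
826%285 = 256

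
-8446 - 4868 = -13314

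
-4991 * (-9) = 44919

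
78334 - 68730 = 9604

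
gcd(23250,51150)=4650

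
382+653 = 1035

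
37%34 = 3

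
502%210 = 82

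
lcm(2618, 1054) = 81158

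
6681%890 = 451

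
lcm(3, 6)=6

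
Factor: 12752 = 2^4*797^1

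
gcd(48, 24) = 24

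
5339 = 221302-215963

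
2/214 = 1/107 ≈ 0.00935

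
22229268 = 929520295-907291027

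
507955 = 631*805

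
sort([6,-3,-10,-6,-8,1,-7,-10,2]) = [-10,-10,-8,-7,-6,-3,1,2,6]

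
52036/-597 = -87 - 97/597 ≈ -87.16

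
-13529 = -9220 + -4309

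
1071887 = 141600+930287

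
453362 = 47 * 9646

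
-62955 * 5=-314775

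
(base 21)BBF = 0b1001111101001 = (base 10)5097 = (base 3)20222210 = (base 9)6883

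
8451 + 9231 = 17682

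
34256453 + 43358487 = 77614940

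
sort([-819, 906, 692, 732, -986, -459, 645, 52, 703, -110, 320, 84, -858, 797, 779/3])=[-986, -858, -819, -459, -110, 52, 84, 779/3, 320, 645, 692, 703, 732, 797, 906]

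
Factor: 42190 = 2^1 * 5^1 * 4219^1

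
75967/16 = 4747 + 15/16 ≈ 4747.94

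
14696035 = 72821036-58125001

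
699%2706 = 699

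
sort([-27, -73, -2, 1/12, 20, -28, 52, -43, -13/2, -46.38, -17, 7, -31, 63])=[-73, -46.38, -43, -31, -28, -27, -17, -13/2, -2, 1/12, 7, 20, 52, 63]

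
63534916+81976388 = 145511304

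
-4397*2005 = -8815985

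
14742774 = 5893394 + 8849380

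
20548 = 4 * 5137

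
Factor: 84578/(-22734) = -1 * 3^(-3) * 13^1 * 421^(-1) * 3253^1 = -42289/11367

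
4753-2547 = 2206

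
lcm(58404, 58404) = 58404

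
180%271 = 180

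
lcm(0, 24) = 0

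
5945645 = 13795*431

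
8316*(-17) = -141372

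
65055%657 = 12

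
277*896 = 248192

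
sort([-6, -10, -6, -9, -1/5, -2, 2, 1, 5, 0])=[-10, -9, -6, -6, -2, -1/5, 0, 1, 2, 5]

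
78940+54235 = 133175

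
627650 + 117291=744941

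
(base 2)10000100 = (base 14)96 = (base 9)156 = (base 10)132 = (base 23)5h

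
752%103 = 31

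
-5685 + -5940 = -11625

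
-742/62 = -11-30/31 ≈ -11.97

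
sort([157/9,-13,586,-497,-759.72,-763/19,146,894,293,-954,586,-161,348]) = [-954,-759.72,-497,-161,-763/19,-13,157/9,146,293,348,586,586,894]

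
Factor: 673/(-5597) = -1*29^(-1)*193^(-1)*673^1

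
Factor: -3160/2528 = -1 * 2^ (-2) * 5^1 = -5/4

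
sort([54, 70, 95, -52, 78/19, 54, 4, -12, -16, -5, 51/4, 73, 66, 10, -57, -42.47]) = [-57, -52, -42.47, -16, -12, -5, 4, 78/19, 10, 51/4, 54, 54, 66, 70, 73, 95]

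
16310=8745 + 7565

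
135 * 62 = 8370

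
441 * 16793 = 7405713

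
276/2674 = 138/1337 ≈ 0.103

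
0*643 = 0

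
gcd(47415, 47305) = 5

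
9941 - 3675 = 6266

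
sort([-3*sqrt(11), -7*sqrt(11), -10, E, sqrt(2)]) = [-7*sqrt(11), -10, -3*sqrt(11), sqrt(2), E]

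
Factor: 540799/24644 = 2^(-2)*7^1*23^1*61^(-1)*101^(-1)*3359^1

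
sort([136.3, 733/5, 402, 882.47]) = [136.3, 733/5, 402, 882.47]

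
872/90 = 436/45≈9.69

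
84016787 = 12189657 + 71827130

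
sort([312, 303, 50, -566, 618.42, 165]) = [-566, 50, 165, 303, 312, 618.42]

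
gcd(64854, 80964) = 18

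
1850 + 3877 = 5727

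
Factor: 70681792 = 2^6 * 1104403^1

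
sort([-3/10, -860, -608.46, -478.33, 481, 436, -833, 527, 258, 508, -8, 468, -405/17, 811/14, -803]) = [-860, -833, -803, -608.46, -478.33, -405/17, -8, -3/10, 811/14, 258, 436, 468, 481, 508, 527]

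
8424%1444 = 1204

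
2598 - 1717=881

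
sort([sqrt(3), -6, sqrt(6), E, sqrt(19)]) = [-6, sqrt(3), sqrt(6), E, sqrt(19)]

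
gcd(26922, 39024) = 6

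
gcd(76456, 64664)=8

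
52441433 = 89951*583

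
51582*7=361074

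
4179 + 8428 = 12607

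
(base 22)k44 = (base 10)9772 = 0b10011000101100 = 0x262c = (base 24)gn4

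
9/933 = 3/311 ≈ 0.00965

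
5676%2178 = 1320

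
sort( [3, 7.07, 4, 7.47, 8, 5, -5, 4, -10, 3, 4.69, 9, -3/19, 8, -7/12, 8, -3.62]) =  [-10, -5, -3.62, -7/12, -3/19, 3, 3, 4, 4, 4.69, 5, 7.07, 7.47, 8, 8, 8, 9]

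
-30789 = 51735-82524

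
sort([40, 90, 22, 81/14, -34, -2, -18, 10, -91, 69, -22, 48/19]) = [-91, -34, -22, -18, -2, 48/19, 81/14, 10, 22, 40, 69, 90]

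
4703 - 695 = 4008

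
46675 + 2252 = 48927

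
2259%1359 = 900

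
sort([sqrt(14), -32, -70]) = [-70, -32, sqrt(14)]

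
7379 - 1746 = 5633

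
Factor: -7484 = -1 * 2^2 * 1871^1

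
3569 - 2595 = 974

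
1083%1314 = 1083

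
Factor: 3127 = 53^1*59^1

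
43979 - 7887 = 36092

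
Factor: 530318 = 2^1 * 53^1 * 5003^1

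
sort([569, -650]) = [-650, 569]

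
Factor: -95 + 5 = -1*2^1*3^2*5^1 = -90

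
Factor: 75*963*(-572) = -1*2^2*3^3*5^2*11^1*13^1*107^1 = -41312700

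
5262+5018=10280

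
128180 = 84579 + 43601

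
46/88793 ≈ 0.000518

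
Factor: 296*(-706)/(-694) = 2^3*37^1*347^(-1)*353^1 = 104488/347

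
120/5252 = 30/1313 ≈ 0.0228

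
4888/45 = 108 + 28/45≈108.62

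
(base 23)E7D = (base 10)7580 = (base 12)4478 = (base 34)6IW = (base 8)16634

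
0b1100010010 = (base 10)786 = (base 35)mg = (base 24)18i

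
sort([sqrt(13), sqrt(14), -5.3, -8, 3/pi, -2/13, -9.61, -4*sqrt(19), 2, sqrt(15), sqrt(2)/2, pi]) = [-4*sqrt(19), -9.61, -8, -5.3, -2/13, sqrt(2)/2, 3/pi, 2, pi, sqrt(13), sqrt(14), sqrt(15)]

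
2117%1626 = 491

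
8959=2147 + 6812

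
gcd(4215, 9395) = 5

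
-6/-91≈0.0659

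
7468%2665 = 2138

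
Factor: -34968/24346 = -1*2^2*3^1*7^(-1)*31^1*37^(-1) = -372/259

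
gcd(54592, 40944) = 13648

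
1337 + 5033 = 6370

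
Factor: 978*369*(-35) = -1*2^1*3^3*5^1*7^1*41^1*163^1 = -12630870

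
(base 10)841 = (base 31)r4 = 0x349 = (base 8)1511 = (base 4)31021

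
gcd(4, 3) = 1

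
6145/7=877 + 6/7 ≈ 877.86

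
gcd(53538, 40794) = 6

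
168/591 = 56/197 ≈ 0.284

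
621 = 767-146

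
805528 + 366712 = 1172240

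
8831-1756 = 7075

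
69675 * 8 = 557400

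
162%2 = 0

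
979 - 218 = 761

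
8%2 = 0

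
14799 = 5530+9269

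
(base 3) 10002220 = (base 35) 1tp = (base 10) 2265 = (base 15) a10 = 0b100011011001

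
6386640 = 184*34710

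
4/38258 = 2/19129 ≈ 0.000105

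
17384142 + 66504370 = 83888512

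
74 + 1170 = 1244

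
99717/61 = 1634+43/61 ≈ 1634.70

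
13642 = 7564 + 6078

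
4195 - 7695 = -3500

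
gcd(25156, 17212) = 1324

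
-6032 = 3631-9663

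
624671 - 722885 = -98214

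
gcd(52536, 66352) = 88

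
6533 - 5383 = 1150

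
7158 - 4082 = 3076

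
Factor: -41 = -1 * 41^1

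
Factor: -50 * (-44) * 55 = 2^3 * 5^3 * 11^2 = 121000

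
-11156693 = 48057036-59213729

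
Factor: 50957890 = 2^1*5^1*1033^1*4933^1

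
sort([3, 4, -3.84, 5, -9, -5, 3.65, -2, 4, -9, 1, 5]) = [-9, -9, -5, -3.84, -2, 1, 3, 3.65, 4, 4, 5, 5]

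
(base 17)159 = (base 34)b9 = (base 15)1a8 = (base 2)101111111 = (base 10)383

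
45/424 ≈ 0.106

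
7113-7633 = -520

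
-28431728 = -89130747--60699019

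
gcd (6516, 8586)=18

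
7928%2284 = 1076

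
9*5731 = 51579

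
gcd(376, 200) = 8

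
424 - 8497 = -8073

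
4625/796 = 5 + 645/796 ≈ 5.81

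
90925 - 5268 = 85657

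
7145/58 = 123 + 11/58 ≈ 123.19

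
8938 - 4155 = 4783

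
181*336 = 60816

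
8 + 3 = 11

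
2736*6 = 16416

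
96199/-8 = -12024 - 7/8 ≈ -12024.88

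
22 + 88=110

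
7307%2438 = 2431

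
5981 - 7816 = -1835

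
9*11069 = 99621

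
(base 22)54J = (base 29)304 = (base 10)2527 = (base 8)4737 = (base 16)9DF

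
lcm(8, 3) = 24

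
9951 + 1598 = 11549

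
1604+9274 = 10878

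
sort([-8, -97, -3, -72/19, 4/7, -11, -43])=[-97, -43, -11, -8, -72/19, -3, 4/7]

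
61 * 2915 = 177815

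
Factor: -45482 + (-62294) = -1*2^8*421^1 = -107776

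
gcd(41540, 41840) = 20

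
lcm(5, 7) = 35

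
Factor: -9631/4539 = -1 * 3^(-1) * 17^(-1) * 89^(-1) * 9631^1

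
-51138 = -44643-6495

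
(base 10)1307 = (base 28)1ij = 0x51b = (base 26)1o7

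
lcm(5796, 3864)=11592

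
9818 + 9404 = 19222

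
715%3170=715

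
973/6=162 + 1/6 ≈ 162.17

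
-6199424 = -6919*896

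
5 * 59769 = 298845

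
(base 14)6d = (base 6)241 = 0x61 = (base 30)37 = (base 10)97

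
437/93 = 4 + 65/93 ≈ 4.70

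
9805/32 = 306 + 13/32≈306.41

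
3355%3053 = 302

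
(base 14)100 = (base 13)121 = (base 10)196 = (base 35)5l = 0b11000100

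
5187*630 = 3267810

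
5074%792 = 322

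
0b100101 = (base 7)52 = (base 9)41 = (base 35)12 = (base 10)37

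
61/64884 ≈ 0.000940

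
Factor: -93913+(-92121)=-1 * 2^1 * 191^1 * 487^1=-186034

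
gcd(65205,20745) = 45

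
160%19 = 8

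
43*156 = 6708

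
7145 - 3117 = 4028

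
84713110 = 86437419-1724309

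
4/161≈0.0248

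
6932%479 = 226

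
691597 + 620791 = 1312388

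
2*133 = 266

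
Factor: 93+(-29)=2^6=64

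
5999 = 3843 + 2156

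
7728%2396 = 540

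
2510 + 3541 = 6051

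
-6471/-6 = 1078 + 1/2 = 1078.50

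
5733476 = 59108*97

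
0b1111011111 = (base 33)u1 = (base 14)50b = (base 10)991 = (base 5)12431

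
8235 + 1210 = 9445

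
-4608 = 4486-9094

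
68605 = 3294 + 65311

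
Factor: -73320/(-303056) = 2^(-1) * 3^1 * 5^1 * 31^(-1) = 15/62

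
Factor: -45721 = -1 * 13^1 * 3517^1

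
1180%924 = 256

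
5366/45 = 119 + 11/45 ≈ 119.24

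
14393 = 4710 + 9683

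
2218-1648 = 570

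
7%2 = 1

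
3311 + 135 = 3446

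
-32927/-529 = 62 + 129/529 ≈ 62.24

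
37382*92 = 3439144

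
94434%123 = 93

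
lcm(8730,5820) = 17460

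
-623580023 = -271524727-352055296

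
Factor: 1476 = 2^2*3^2*41^1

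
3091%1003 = 82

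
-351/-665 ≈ 0.528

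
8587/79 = 108 + 55/79 ≈ 108.70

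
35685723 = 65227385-29541662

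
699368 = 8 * 87421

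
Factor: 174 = 2^1*3^1*29^1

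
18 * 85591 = 1540638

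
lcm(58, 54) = 1566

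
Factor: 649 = 11^1 * 59^1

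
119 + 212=331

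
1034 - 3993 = -2959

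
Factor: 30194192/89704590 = 2^3*3^(-1)*5^(-1)*7^2*19^1*73^(-1)*2027^1*40961^(-1) = 15097096/44852295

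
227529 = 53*4293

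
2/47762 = 1/23881 ≈ 0.0000419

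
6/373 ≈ 0.0161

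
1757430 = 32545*54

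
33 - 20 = 13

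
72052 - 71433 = 619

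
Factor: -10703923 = -1*10703923^1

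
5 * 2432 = 12160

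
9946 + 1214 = 11160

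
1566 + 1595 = 3161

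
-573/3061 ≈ -0.187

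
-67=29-96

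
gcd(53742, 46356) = 6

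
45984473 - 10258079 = 35726394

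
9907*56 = 554792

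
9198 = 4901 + 4297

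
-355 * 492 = -174660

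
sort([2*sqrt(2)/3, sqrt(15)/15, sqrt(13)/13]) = [sqrt(15)/15, sqrt(13)/13, 2*sqrt(2)/3]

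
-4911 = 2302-7213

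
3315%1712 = 1603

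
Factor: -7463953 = -1 * 7^1 * 1066279^1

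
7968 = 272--7696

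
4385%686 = 269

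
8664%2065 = 404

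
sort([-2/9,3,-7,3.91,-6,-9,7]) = [-9,-7,-6,-2/9,3,3.91,7]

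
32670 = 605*54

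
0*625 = 0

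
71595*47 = 3364965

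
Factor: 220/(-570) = -1*2^1*3^(-1)*11^1*19^(-1) = -22/57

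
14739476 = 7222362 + 7517114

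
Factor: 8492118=2^1*3^1*179^1*7907^1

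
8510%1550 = 760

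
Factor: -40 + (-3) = -1*43^1 = -43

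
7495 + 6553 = 14048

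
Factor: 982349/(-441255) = -1*3^(-1)*5^(-1)*23^(-1)*157^1*1279^(-1)*6257^1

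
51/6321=17/2107 ≈ 0.00807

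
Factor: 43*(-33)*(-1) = 3^1*11^1*43^1 = 1419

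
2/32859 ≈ 0.0000609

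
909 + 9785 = 10694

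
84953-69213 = 15740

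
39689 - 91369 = -51680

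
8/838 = 4/419 ≈ 0.00955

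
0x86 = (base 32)46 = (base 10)134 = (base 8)206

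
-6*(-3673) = 22038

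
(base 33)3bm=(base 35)2yc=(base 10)3652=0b111001000100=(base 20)92c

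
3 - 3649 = -3646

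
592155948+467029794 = 1059185742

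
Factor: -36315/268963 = -1 * 3^3 * 5^1 * 101^(-1) * 269^1 * 2663^(-1) 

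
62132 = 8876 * 7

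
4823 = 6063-1240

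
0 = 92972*0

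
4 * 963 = 3852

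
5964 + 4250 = 10214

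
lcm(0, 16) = 0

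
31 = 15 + 16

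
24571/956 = 25 + 671/956 ≈ 25.70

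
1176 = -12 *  (-98)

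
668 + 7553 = 8221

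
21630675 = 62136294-40505619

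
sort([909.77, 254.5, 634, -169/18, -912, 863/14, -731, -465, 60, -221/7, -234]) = [-912, -731, -465, -234, -221/7, -169/18, 60, 863/14, 254.5, 634, 909.77]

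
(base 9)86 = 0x4e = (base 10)78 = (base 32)2e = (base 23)39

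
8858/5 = 1771 + 3/5 = 1771.60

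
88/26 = 44/13 ≈ 3.38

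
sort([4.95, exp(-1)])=[exp(-1), 4.95]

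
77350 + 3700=81050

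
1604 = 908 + 696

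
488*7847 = 3829336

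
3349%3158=191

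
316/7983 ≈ 0.0396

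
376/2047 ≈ 0.184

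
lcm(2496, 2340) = 37440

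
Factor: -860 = -1*2^2*5^1*43^1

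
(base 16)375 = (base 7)2403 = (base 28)13h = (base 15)3e0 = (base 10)885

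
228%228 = 0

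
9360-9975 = -615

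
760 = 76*10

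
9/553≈0.0163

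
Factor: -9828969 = -1 * 3^1 * 47^1 * 69709^1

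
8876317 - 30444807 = -21568490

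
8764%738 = 646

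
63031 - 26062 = 36969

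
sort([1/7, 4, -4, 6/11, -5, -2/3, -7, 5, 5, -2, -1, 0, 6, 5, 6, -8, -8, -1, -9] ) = [-9, -8, -8, -7, -5, -4, -2, -1, -1, -2/3, 0, 1/7, 6/11, 4, 5, 5, 5, 6, 6] 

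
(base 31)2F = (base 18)45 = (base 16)4D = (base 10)77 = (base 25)32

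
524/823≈0.637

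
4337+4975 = 9312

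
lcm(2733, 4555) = 13665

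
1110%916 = 194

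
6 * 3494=20964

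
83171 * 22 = 1829762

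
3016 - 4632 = -1616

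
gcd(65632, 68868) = 4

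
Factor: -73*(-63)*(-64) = -1*2^6*3^2*7^1*73^1 = -294336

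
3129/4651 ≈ 0.673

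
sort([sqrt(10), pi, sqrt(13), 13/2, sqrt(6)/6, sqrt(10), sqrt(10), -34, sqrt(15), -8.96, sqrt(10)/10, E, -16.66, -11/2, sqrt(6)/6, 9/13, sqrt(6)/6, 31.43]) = [-34, -16.66, -8.96, -11/2, sqrt(10)/10, sqrt(6)/6, sqrt(6)/6, sqrt(6)/6, 9/13, E, pi, sqrt(10), sqrt(10), sqrt(10), sqrt(13), sqrt(15), 13/2, 31.43]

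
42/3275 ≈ 0.0128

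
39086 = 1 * 39086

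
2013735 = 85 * 23691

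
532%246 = 40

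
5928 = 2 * 2964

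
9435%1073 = 851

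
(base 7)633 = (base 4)10332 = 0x13e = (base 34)9c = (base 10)318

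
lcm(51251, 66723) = 3536319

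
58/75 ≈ 0.773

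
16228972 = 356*45587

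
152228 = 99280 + 52948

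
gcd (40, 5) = 5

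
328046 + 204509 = 532555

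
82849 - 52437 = 30412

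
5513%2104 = 1305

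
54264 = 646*84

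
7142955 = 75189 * 95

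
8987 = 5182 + 3805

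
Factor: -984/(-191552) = 2^(-3)*3^1*73^(-1) = 3/584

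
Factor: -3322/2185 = -1*2^1*5^(-1)*11^1*19^(-1)*23^(-1)*151^1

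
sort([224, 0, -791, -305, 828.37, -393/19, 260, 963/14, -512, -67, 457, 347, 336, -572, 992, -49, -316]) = [-791, -572, -512, -316, -305, -67, -49, -393/19, 0, 963/14, 224, 260, 336, 347, 457, 828.37, 992]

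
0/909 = 0 = 0.00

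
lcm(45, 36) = 180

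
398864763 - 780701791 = -381837028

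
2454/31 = 79 + 5/31 ≈ 79.16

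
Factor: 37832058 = 2^1 * 3^2 * 11^1 * 191071^1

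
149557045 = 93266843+56290202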